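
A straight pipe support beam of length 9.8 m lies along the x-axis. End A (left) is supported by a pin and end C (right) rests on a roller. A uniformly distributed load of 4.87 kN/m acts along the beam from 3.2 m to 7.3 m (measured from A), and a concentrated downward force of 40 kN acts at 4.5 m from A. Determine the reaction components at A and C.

A_x = 0, A_y = 30.90 kN, C_y = 29.06 kN

Resultant of the distributed load: 4.87 × 4.1 = 19.967 kN at 5.25 m from A.
ΣM about A: C_y·9.8 − (4.87·4.1)·5.25 − 40·4.5 = 0 → C_y = 284.82675/9.8 = 29.064 ≈ 29.06 kN.
ΣF_y = 0: A_y + 29.064 − 4.87·4.1 − 40 = 0 → A_y = 30.90 kN.
ΣF_x = 0: no horizontal applied forces, so A_x = 0.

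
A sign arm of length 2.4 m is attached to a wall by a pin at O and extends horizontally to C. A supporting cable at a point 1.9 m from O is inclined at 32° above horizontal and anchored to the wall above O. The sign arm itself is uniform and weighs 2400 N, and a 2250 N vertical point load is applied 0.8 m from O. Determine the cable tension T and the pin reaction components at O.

T = 4648 N, O_x = 3942 N, O_y = 2187 N

ΣM about O: T·sin32°·1.9 − 2400·1.2 − 2250·0.8 = 0 → T = 4680/(1.9·0.529919) = 4648.18 ≈ 4648 N.
ΣF_x = 0: O_x − T·cos32° = 0 → O_x = 4648.18 × 0.848048 = 3942 N.
ΣF_y = 0: O_y + T·sin32° − 2400 − 2250 = 0 → O_y = 4650 − 4648.18 × 0.529919 = 2187 N.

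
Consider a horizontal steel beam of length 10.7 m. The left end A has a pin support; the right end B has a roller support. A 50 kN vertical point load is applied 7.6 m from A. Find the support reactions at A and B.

A_x = 0, A_y = 14.49 kN, B_y = 35.51 kN

ΣM about A: B_y·10.7 − 50·7.6 = 0 → B_y = 380/10.7 = 35.514 ≈ 35.51 kN.
ΣF_y = 0: A_y + 35.514 − 50 = 0 → A_y = 14.49 kN.
ΣF_x = 0: no horizontal applied forces, so A_x = 0.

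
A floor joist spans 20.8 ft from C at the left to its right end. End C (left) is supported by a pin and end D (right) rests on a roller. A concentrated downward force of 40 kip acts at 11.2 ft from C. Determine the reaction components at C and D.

C_x = 0, C_y = 18.46 kip, D_y = 21.54 kip

Moments about C: D_y·20.8 − 40·11.2 = 0 → D_y = 448/20.8 = 21.5385 ≈ 21.54 kip.
ΣF_y = 0: C_y + 21.5385 − 40 = 0 → C_y = 18.46 kip.
ΣF_x = 0: no horizontal applied forces, so C_x = 0.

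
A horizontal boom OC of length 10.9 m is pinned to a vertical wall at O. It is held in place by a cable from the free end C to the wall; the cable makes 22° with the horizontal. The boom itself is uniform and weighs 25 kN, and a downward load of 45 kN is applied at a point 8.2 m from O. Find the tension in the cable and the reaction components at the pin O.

ΣM about O: T·sin22°·10.9 − 25·5.45 − 45·8.2 = 0 → T = 505.25/(10.9·0.374607) = 123.738 ≈ 123.7 kN.
ΣF_x = 0: O_x − T·cos22° = 0 → O_x = 123.738 × 0.927184 = 114.7 kN.
ΣF_y = 0: O_y + T·sin22° − 25 − 45 = 0 → O_y = 70 − 123.738 × 0.374607 = 23.65 kN.

T = 123.7 kN, O_x = 114.7 kN, O_y = 23.65 kN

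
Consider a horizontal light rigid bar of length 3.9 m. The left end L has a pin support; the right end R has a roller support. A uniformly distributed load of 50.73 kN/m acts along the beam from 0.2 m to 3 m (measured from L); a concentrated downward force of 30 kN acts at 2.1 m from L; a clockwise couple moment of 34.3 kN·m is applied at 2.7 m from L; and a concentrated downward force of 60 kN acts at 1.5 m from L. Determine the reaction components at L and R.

L_x = 0, L_y = 125.7 kN, R_y = 106.3 kN

Resultant of the distributed load: 50.73 × 2.8 = 142.044 kN at 1.6 m from L.
Moments about L: R_y·3.9 − (50.73·2.8)·1.6 − 30·2.1 − 34.3 − 60·1.5 = 0 → R_y = 414.5704/3.9 = 106.3 kN.
ΣF_y = 0: L_y + 106.3 − 50.73·2.8 − 30 − 60 = 0 → L_y = 125.7 kN.
ΣF_x = 0: no horizontal applied forces, so L_x = 0.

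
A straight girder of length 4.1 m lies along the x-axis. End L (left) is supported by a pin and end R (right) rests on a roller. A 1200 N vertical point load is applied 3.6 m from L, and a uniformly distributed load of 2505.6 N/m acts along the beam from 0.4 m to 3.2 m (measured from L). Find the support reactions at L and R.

Resultant of the distributed load: 2505.6 × 2.8 = 7015.68 N at 1.8 m from L.
Moments about L: R_y·4.1 − 1200·3.6 − (2505.6·2.8)·1.8 = 0 → R_y = 16948.224/4.1 = 4133.71 ≈ 4134 N.
ΣF_y = 0: L_y + 4133.71 − 1200 − 2505.6·2.8 = 0 → L_y = 4082 N.
ΣF_x = 0: no horizontal applied forces, so L_x = 0.

L_x = 0, L_y = 4082 N, R_y = 4134 N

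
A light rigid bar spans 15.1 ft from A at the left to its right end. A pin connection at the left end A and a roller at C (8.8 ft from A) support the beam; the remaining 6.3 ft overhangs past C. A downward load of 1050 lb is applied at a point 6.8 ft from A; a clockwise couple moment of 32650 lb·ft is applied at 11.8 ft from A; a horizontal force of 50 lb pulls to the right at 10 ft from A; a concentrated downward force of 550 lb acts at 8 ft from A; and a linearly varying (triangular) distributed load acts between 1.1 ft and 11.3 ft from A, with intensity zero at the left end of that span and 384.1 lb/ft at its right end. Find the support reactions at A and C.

Resultant of the triangular load: ½ × 384.1 × 10.2 = 1958.91 lb, acting at 7.9 ft from A (one-third of the span from the peak).
Moments about A: C_y·8.8 − 1050·6.8 − 32650 − 550·8 − (½·384.1·10.2)·7.9 = 0 → C_y = 59665.389/8.8 = 6780.16 ≈ 6780 lb.
ΣF_y = 0: A_y + 6780.16 − 1050 − 550 − ½·384.1·10.2 = 0 → A_y = -3221 lb.
ΣF_x = 0: A_x + 50 = 0 → A_x = -50.00 lb.

A_x = -50.00 lb, A_y = -3221 lb, C_y = 6780 lb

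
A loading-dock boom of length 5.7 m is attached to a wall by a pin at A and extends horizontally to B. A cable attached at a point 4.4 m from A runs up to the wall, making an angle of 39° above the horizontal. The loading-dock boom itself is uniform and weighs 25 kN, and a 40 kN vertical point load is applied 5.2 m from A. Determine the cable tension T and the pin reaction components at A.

T = 100.8 kN, A_x = 78.37 kN, A_y = 1.534 kN

ΣM about A: T·sin39°·4.4 − 25·2.85 − 40·5.2 = 0 → T = 279.25/(4.4·0.62932) = 100.848 ≈ 100.8 kN.
ΣF_x = 0: A_x − T·cos39° = 0 → A_x = 100.848 × 0.777146 = 78.37 kN.
ΣF_y = 0: A_y + T·sin39° − 25 − 40 = 0 → A_y = 65 − 100.848 × 0.62932 = 1.534 kN.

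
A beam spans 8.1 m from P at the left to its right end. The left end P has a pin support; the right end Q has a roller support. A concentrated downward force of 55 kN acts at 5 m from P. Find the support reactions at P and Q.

Taking moments about P: Q_y·8.1 − 55·5 = 0 → Q_y = 275/8.1 = 33.9506 ≈ 33.95 kN.
ΣF_y = 0: P_y + 33.9506 − 55 = 0 → P_y = 21.05 kN.
ΣF_x = 0: no horizontal applied forces, so P_x = 0.

P_x = 0, P_y = 21.05 kN, Q_y = 33.95 kN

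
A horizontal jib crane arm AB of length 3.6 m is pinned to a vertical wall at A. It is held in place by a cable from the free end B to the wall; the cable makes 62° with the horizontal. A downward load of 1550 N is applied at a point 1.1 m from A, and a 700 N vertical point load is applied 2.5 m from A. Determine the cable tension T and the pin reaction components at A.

ΣM about A: T·sin62°·3.6 − 1550·1.1 − 700·2.5 = 0 → T = 3455/(3.6·0.882948) = 1086.95 ≈ 1087 N.
ΣF_x = 0: A_x − T·cos62° = 0 → A_x = 1086.95 × 0.469472 = 510.3 N.
ΣF_y = 0: A_y + T·sin62° − 1550 − 700 = 0 → A_y = 2250 − 1086.95 × 0.882948 = 1290 N.

T = 1087 N, A_x = 510.3 N, A_y = 1290 N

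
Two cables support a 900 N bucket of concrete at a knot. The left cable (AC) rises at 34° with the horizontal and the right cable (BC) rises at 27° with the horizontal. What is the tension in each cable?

T_AC = 916.9 N, T_BC = 853.1 N

ΣF_x = 0: −T_AC·cos34° + T_BC·cos27° = 0 → T_BC = 0.930451·T_AC.
ΣF_y = 0: T_AC·sin34° + T_BC·sin27° = 900.
Substitute: T_AC·(0.559193 + 0.930451·0.45399) = 900 → T_AC = 916.863 ≈ 916.9 N.
Then T_BC = 0.930451 × 916.863 = 853.1 N.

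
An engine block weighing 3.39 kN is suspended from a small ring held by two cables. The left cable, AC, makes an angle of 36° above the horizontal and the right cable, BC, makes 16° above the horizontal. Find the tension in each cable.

ΣF_x = 0: −T_AC·cos36° + T_BC·cos16° = 0 → T_BC = 0.84162·T_AC.
ΣF_y = 0: T_AC·sin36° + T_BC·sin16° = 3.39.
Substitute: T_AC·(0.587785 + 0.84162·0.275637) = 3.39 → T_AC = 4.13532 ≈ 4.135 kN.
Then T_BC = 0.84162 × 4.13532 = 3.480 kN.

T_AC = 4.135 kN, T_BC = 3.480 kN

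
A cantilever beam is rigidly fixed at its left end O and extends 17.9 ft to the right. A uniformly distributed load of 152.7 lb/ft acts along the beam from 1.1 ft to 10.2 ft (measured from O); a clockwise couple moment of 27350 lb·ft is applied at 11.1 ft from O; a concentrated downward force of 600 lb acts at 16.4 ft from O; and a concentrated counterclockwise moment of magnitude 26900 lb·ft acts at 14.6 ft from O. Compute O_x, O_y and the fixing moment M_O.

O_x = 0, O_y = 1990 lb, M_O = 18140 lb·ft

Resultant of the distributed load: 152.7 × 9.1 = 1389.57 lb at 5.65 ft from O.
ΣF_x = 0: O_x = 0.
ΣF_y = 0: O_y − 152.7·9.1 − 600 = 0 → O_y = 1990 lb.
ΣM about O: M_O − (152.7·9.1)·5.65 − 27350 − 600·16.4 + 26900 = 0 → M_O = 18140 lb·ft.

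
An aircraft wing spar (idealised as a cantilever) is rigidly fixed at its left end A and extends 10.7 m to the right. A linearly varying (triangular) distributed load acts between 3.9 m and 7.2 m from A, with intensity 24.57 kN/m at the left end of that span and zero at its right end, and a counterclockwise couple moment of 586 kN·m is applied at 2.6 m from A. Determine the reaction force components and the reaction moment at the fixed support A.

Resultant of the triangular load: ½ × 24.57 × 3.3 = 40.5405 kN, acting at 5 m from A (one-third of the span from the peak).
ΣF_x = 0: A_x = 0.
ΣF_y = 0: A_y − ½·24.57·3.3 = 0 → A_y = 40.54 kN.
ΣM about A: M_A − (½·24.57·3.3)·5 + 586 = 0 → M_A = -383.3 kN·m.

A_x = 0, A_y = 40.54 kN, M_A = -383.3 kN·m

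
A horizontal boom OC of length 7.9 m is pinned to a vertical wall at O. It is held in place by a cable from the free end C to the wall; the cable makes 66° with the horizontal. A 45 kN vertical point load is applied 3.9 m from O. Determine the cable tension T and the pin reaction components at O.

ΣM about O: T·sin66°·7.9 − 45·3.9 = 0 → T = 175.5/(7.9·0.913545) = 24.3176 ≈ 24.32 kN.
ΣF_x = 0: O_x − T·cos66° = 0 → O_x = 24.3176 × 0.406737 = 9.891 kN.
ΣF_y = 0: O_y + T·sin66° − 45 = 0 → O_y = 45 − 24.3176 × 0.913545 = 22.78 kN.

T = 24.32 kN, O_x = 9.891 kN, O_y = 22.78 kN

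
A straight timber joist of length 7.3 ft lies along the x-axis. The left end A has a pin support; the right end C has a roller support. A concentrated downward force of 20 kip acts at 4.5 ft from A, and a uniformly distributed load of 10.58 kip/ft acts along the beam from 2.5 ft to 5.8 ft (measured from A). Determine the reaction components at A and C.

Resultant of the distributed load: 10.58 × 3.3 = 34.914 kip at 4.15 ft from A.
Moments about A: C_y·7.3 − 20·4.5 − (10.58·3.3)·4.15 = 0 → C_y = 234.8931/7.3 = 32.1771 ≈ 32.18 kip.
ΣF_y = 0: A_y + 32.1771 − 20 − 10.58·3.3 = 0 → A_y = 22.74 kip.
ΣF_x = 0: no horizontal applied forces, so A_x = 0.

A_x = 0, A_y = 22.74 kip, C_y = 32.18 kip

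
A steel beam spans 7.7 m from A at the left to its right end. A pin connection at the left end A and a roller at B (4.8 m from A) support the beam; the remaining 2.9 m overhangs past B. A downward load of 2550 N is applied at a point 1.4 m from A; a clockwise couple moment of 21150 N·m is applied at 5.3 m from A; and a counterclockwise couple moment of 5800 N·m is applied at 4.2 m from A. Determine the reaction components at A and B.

A_x = 0, A_y = -1392 N, B_y = 3942 N

ΣM about A: B_y·4.8 − 2550·1.4 − 21150 + 5800 = 0 → B_y = 18920/4.8 = 3941.67 ≈ 3942 N.
ΣF_y = 0: A_y + 3941.67 − 2550 = 0 → A_y = -1392 N.
ΣF_x = 0: no horizontal applied forces, so A_x = 0.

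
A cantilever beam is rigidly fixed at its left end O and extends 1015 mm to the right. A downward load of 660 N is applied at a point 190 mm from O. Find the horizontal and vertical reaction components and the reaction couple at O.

O_x = 0, O_y = 660.0 N, M_O = 125400 N·mm

ΣF_x = 0: O_x = 0.
ΣF_y = 0: O_y − 660 = 0 → O_y = 660.0 N.
ΣM about O: M_O − 660·190 = 0 → M_O = 125400 N·mm.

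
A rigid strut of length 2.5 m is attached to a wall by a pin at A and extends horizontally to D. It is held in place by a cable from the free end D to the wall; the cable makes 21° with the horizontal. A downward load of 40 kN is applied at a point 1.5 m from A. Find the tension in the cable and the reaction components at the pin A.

T = 66.97 kN, A_x = 62.52 kN, A_y = 16.00 kN

ΣM about A: T·sin21°·2.5 − 40·1.5 = 0 → T = 60/(2.5·0.358368) = 66.9703 ≈ 66.97 kN.
ΣF_x = 0: A_x − T·cos21° = 0 → A_x = 66.9703 × 0.93358 = 62.52 kN.
ΣF_y = 0: A_y + T·sin21° − 40 = 0 → A_y = 40 − 66.9703 × 0.358368 = 16.00 kN.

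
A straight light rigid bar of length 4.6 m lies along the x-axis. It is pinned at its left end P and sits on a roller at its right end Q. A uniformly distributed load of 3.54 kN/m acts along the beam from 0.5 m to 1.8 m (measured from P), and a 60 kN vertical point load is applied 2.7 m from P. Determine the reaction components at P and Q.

P_x = 0, P_y = 28.23 kN, Q_y = 36.37 kN

Resultant of the distributed load: 3.54 × 1.3 = 4.602 kN at 1.15 m from P.
ΣM about P: Q_y·4.6 − (3.54·1.3)·1.15 − 60·2.7 = 0 → Q_y = 167.2923/4.6 = 36.3679 ≈ 36.37 kN.
ΣF_y = 0: P_y + 36.3679 − 3.54·1.3 − 60 = 0 → P_y = 28.23 kN.
ΣF_x = 0: no horizontal applied forces, so P_x = 0.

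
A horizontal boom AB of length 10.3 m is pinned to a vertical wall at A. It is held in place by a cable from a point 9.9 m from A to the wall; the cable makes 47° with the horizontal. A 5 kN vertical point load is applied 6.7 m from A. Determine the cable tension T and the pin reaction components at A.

ΣM about A: T·sin47°·9.9 − 5·6.7 = 0 → T = 33.5/(9.9·0.731354) = 4.62681 ≈ 4.627 kN.
ΣF_x = 0: A_x − T·cos47° = 0 → A_x = 4.62681 × 0.681998 = 3.155 kN.
ΣF_y = 0: A_y + T·sin47° − 5 = 0 → A_y = 5 − 4.62681 × 0.731354 = 1.616 kN.

T = 4.627 kN, A_x = 3.155 kN, A_y = 1.616 kN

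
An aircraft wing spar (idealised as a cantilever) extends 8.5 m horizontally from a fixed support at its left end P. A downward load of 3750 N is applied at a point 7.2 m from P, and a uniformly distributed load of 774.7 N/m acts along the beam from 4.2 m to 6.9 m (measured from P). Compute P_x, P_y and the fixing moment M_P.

Resultant of the distributed load: 774.7 × 2.7 = 2091.69 N at 5.55 m from P.
ΣF_x = 0: P_x = 0.
ΣF_y = 0: P_y − 3750 − 774.7·2.7 = 0 → P_y = 5842 N.
ΣM about P: M_P − 3750·7.2 − (774.7·2.7)·5.55 = 0 → M_P = 38610 N·m.

P_x = 0, P_y = 5842 N, M_P = 38610 N·m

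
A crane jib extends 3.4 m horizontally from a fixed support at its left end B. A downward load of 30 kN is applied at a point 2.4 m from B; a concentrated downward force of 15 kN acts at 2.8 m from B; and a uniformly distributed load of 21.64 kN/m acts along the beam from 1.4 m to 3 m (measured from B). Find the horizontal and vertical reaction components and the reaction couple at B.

Resultant of the distributed load: 21.64 × 1.6 = 34.624 kN at 2.2 m from B.
ΣF_x = 0: B_x = 0.
ΣF_y = 0: B_y − 30 − 15 − 21.64·1.6 = 0 → B_y = 79.62 kN.
ΣM about B: M_B − 30·2.4 − 15·2.8 − (21.64·1.6)·2.2 = 0 → M_B = 190.2 kN·m.

B_x = 0, B_y = 79.62 kN, M_B = 190.2 kN·m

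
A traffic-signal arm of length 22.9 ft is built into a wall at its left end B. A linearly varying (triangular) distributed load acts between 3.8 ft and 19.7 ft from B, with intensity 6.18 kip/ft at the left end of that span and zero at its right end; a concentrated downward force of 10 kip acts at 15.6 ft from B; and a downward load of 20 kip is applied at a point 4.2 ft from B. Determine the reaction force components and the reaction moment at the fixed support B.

Resultant of the triangular load: ½ × 6.18 × 15.9 = 49.131 kip, acting at 9.1 ft from B (one-third of the span from the peak).
ΣF_x = 0: B_x = 0.
ΣF_y = 0: B_y − ½·6.18·15.9 − 10 − 20 = 0 → B_y = 79.13 kip.
ΣM about B: M_B − (½·6.18·15.9)·9.1 − 10·15.6 − 20·4.2 = 0 → M_B = 687.1 kip·ft.

B_x = 0, B_y = 79.13 kip, M_B = 687.1 kip·ft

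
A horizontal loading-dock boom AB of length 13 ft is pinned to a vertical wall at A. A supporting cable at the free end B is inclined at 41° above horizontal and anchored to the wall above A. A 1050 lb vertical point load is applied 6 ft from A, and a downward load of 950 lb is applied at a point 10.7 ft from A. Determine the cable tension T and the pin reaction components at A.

ΣM about A: T·sin41°·13 − 1050·6 − 950·10.7 = 0 → T = 16465/(13·0.656059) = 1930.53 ≈ 1931 lb.
ΣF_x = 0: A_x − T·cos41° = 0 → A_x = 1930.53 × 0.75471 = 1457 lb.
ΣF_y = 0: A_y + T·sin41° − 1050 − 950 = 0 → A_y = 2000 − 1930.53 × 0.656059 = 733.5 lb.

T = 1931 lb, A_x = 1457 lb, A_y = 733.5 lb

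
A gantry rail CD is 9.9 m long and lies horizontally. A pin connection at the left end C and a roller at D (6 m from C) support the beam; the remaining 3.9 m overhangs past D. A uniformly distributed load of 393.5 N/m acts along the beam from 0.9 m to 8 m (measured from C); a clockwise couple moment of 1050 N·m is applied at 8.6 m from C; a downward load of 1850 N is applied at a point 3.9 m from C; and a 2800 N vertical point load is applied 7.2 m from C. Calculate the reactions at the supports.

C_x = 0, C_y = 634.2 N, D_y = 6810 N

Resultant of the distributed load: 393.5 × 7.1 = 2793.85 N at 4.45 m from C.
Taking moments about C: D_y·6 − (393.5·7.1)·4.45 − 1050 − 1850·3.9 − 2800·7.2 = 0 → D_y = 40857.6325/6 = 6809.61 ≈ 6810 N.
ΣF_y = 0: C_y + 6809.61 − 393.5·7.1 − 1850 − 2800 = 0 → C_y = 634.2 N.
ΣF_x = 0: no horizontal applied forces, so C_x = 0.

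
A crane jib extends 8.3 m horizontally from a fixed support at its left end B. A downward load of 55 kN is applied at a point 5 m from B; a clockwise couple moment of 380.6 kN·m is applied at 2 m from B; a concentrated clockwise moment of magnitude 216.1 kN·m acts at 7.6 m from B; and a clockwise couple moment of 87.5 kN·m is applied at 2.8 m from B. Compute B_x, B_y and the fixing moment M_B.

ΣF_x = 0: B_x = 0.
ΣF_y = 0: B_y − 55 = 0 → B_y = 55.00 kN.
ΣM about B: M_B − 55·5 − 380.6 − 216.1 − 87.5 = 0 → M_B = 959.2 kN·m.

B_x = 0, B_y = 55.00 kN, M_B = 959.2 kN·m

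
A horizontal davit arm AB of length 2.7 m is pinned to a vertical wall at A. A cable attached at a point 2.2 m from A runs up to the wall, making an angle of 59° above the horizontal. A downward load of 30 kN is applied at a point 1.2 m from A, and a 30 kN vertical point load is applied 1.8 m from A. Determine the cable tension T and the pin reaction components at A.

ΣM about A: T·sin59°·2.2 − 30·1.2 − 30·1.8 = 0 → T = 90/(2.2·0.857167) = 47.7259 ≈ 47.73 kN.
ΣF_x = 0: A_x − T·cos59° = 0 → A_x = 47.7259 × 0.515038 = 24.58 kN.
ΣF_y = 0: A_y + T·sin59° − 30 − 30 = 0 → A_y = 60 − 47.7259 × 0.857167 = 19.09 kN.

T = 47.73 kN, A_x = 24.58 kN, A_y = 19.09 kN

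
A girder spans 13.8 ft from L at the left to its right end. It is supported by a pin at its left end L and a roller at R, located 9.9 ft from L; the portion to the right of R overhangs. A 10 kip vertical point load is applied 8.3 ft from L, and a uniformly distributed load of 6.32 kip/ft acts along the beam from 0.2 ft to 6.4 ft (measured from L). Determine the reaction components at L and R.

Resultant of the distributed load: 6.32 × 6.2 = 39.184 kip at 3.3 ft from L.
ΣM about L: R_y·9.9 − 10·8.3 − (6.32·6.2)·3.3 = 0 → R_y = 212.3072/9.9 = 21.4452 ≈ 21.45 kip.
ΣF_y = 0: L_y + 21.4452 − 10 − 6.32·6.2 = 0 → L_y = 27.74 kip.
ΣF_x = 0: no horizontal applied forces, so L_x = 0.

L_x = 0, L_y = 27.74 kip, R_y = 21.45 kip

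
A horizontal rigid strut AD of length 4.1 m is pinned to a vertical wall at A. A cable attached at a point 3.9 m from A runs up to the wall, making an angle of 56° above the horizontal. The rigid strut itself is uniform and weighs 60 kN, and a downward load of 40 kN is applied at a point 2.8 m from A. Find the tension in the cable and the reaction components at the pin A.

ΣM about A: T·sin56°·3.9 − 60·2.05 − 40·2.8 = 0 → T = 235/(3.9·0.829038) = 72.6823 ≈ 72.68 kN.
ΣF_x = 0: A_x − T·cos56° = 0 → A_x = 72.6823 × 0.559193 = 40.64 kN.
ΣF_y = 0: A_y + T·sin56° − 60 − 40 = 0 → A_y = 100 − 72.6823 × 0.829038 = 39.74 kN.

T = 72.68 kN, A_x = 40.64 kN, A_y = 39.74 kN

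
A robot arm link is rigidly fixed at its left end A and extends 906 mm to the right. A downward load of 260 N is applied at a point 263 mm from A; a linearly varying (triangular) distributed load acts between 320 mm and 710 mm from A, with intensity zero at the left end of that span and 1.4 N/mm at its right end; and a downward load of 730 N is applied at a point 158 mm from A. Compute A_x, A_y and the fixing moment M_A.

Resultant of the triangular load: ½ × 1.4 × 390 = 273 N, acting at 580 mm from A (one-third of the span from the peak).
ΣF_x = 0: A_x = 0.
ΣF_y = 0: A_y − 260 − ½·1.4·390 − 730 = 0 → A_y = 1263 N.
ΣM about A: M_A − 260·263 − (½·1.4·390)·580 − 730·158 = 0 → M_A = 342100 N·mm.

A_x = 0, A_y = 1263 N, M_A = 342100 N·mm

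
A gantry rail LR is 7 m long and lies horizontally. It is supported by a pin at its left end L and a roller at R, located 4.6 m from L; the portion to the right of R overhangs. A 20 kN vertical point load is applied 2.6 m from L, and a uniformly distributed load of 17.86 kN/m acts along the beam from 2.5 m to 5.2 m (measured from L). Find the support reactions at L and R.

L_x = 0, L_y = 16.56 kN, R_y = 51.66 kN

Resultant of the distributed load: 17.86 × 2.7 = 48.222 kN at 3.85 m from L.
Moments about L: R_y·4.6 − 20·2.6 − (17.86·2.7)·3.85 = 0 → R_y = 237.6547/4.6 = 51.6641 ≈ 51.66 kN.
ΣF_y = 0: L_y + 51.6641 − 20 − 17.86·2.7 = 0 → L_y = 16.56 kN.
ΣF_x = 0: no horizontal applied forces, so L_x = 0.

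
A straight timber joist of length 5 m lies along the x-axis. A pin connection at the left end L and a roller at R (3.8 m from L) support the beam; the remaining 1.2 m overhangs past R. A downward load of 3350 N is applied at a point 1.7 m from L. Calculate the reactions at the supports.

Taking moments about L: R_y·3.8 − 3350·1.7 = 0 → R_y = 5695/3.8 = 1498.68 ≈ 1499 N.
ΣF_y = 0: L_y + 1498.68 − 3350 = 0 → L_y = 1851 N.
ΣF_x = 0: no horizontal applied forces, so L_x = 0.

L_x = 0, L_y = 1851 N, R_y = 1499 N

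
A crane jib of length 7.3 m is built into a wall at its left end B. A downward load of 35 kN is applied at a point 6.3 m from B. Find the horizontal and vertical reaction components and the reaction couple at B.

B_x = 0, B_y = 35.00 kN, M_B = 220.5 kN·m

ΣF_x = 0: B_x = 0.
ΣF_y = 0: B_y − 35 = 0 → B_y = 35.00 kN.
ΣM about B: M_B − 35·6.3 = 0 → M_B = 220.5 kN·m.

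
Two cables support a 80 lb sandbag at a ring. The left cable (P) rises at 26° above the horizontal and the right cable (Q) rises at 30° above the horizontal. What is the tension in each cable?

T_P = 83.57 lb, T_Q = 86.73 lb

ΣF_x = 0: −T_P·cos26° + T_Q·cos30° = 0 → T_Q = 1.03784·T_P.
ΣF_y = 0: T_P·sin26° + T_Q·sin30° = 80.
Substitute: T_P·(0.438371 + 1.03784·0.5) = 80 → T_P = 83.5692 ≈ 83.57 lb.
Then T_Q = 1.03784 × 83.5692 = 86.73 lb.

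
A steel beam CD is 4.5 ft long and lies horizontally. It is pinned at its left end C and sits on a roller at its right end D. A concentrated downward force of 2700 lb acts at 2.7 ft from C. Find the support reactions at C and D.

ΣM about C: D_y·4.5 − 2700·2.7 = 0 → D_y = 7290/4.5 = 1620 lb.
ΣF_y = 0: C_y + 1620 − 2700 = 0 → C_y = 1080 lb.
ΣF_x = 0: no horizontal applied forces, so C_x = 0.

C_x = 0, C_y = 1080 lb, D_y = 1620 lb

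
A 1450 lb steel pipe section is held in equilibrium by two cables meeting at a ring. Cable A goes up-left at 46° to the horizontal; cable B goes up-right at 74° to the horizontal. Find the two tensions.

ΣF_x = 0: −T_A·cos46° + T_B·cos74° = 0 → T_B = 2.52019·T_A.
ΣF_y = 0: T_A·sin46° + T_B·sin74° = 1450.
Substitute: T_A·(0.71934 + 2.52019·0.961262) = 1450 → T_A = 461.504 ≈ 461.5 lb.
Then T_B = 2.52019 × 461.504 = 1163 lb.

T_A = 461.5 lb, T_B = 1163 lb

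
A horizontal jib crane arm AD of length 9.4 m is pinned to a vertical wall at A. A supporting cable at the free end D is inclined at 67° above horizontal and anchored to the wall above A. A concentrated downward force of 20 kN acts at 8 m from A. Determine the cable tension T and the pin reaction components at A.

ΣM about A: T·sin67°·9.4 − 20·8 = 0 → T = 160/(9.4·0.920505) = 18.4912 ≈ 18.49 kN.
ΣF_x = 0: A_x − T·cos67° = 0 → A_x = 18.4912 × 0.390731 = 7.225 kN.
ΣF_y = 0: A_y + T·sin67° − 20 = 0 → A_y = 20 − 18.4912 × 0.920505 = 2.979 kN.

T = 18.49 kN, A_x = 7.225 kN, A_y = 2.979 kN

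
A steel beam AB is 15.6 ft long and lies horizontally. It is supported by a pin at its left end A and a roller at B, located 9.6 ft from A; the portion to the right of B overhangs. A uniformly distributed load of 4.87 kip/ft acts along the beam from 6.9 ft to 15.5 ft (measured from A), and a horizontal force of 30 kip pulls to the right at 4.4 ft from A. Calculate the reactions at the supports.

A_x = -30.00 kip, A_y = -6.980 kip, B_y = 48.86 kip

Resultant of the distributed load: 4.87 × 8.6 = 41.882 kip at 11.2 ft from A.
Taking moments about A: B_y·9.6 − (4.87·8.6)·11.2 = 0 → B_y = 469.0784/9.6 = 48.8623 ≈ 48.86 kip.
ΣF_y = 0: A_y + 48.8623 − 4.87·8.6 = 0 → A_y = -6.980 kip.
ΣF_x = 0: A_x + 30 = 0 → A_x = -30.00 kip.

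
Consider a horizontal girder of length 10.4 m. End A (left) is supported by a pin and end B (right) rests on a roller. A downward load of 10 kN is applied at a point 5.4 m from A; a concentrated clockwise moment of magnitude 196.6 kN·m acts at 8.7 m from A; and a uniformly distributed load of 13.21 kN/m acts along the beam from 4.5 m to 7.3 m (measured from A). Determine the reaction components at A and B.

Resultant of the distributed load: 13.21 × 2.8 = 36.988 kN at 5.9 m from A.
ΣM about A: B_y·10.4 − 10·5.4 − 196.6 − (13.21·2.8)·5.9 = 0 → B_y = 468.8292/10.4 = 45.0797 ≈ 45.08 kN.
ΣF_y = 0: A_y + 45.0797 − 10 − 13.21·2.8 = 0 → A_y = 1.908 kN.
ΣF_x = 0: no horizontal applied forces, so A_x = 0.

A_x = 0, A_y = 1.908 kN, B_y = 45.08 kN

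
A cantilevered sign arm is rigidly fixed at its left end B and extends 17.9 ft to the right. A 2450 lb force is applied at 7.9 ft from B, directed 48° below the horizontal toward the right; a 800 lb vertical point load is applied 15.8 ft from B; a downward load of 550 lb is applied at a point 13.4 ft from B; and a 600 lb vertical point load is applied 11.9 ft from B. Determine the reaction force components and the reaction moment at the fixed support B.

ΣF_x = 0: B_x + 2450·cos48° = 0 → B_x = -1639 lb.
ΣF_y = 0: B_y − 2450·sin48° − 800 − 550 − 600 = 0 → B_y = 3771 lb.
ΣM about B: M_B − 2450·sin48°·7.9 − 800·15.8 − 550·13.4 − 600·11.9 = 0 → M_B = 41530 lb·ft.

B_x = -1639 lb, B_y = 3771 lb, M_B = 41530 lb·ft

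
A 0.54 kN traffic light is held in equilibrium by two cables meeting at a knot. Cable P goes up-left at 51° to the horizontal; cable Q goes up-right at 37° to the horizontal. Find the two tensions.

T_P = 0.4315 kN, T_Q = 0.3400 kN

ΣF_x = 0: −T_P·cos51° + T_Q·cos37° = 0 → T_Q = 0.787995·T_P.
ΣF_y = 0: T_P·sin51° + T_Q·sin37° = 0.54.
Substitute: T_P·(0.777146 + 0.787995·0.601815) = 0.54 → T_P = 0.431526 ≈ 0.4315 kN.
Then T_Q = 0.787995 × 0.431526 = 0.3400 kN.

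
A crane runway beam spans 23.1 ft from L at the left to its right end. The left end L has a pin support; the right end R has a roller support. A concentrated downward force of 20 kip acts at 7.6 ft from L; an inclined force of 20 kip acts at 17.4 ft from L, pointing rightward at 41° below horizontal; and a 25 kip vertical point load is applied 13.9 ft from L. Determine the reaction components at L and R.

Taking moments about L: R_y·23.1 − 20·7.6 − 20·sin41°·17.4 − 25·13.9 = 0 → R_y = 727.809/23.1 = 31.5069 ≈ 31.51 kip.
ΣF_y = 0: L_y + 31.5069 − 20 − 20·sin41° − 25 = 0 → L_y = 26.61 kip.
ΣF_x = 0: L_x + 20·cos41° = 0 → L_x = -15.09 kip.

L_x = -15.09 kip, L_y = 26.61 kip, R_y = 31.51 kip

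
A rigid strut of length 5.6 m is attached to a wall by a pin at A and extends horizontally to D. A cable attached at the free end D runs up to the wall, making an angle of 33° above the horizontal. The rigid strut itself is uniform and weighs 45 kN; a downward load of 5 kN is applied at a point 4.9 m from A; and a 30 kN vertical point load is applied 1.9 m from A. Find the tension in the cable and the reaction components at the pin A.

T = 68.03 kN, A_x = 57.06 kN, A_y = 42.95 kN

ΣM about A: T·sin33°·5.6 − 45·2.8 − 5·4.9 − 30·1.9 = 0 → T = 207.5/(5.6·0.544639) = 68.0333 ≈ 68.03 kN.
ΣF_x = 0: A_x − T·cos33° = 0 → A_x = 68.0333 × 0.838671 = 57.06 kN.
ΣF_y = 0: A_y + T·sin33° − 45 − 5 − 30 = 0 → A_y = 80 − 68.0333 × 0.544639 = 42.95 kN.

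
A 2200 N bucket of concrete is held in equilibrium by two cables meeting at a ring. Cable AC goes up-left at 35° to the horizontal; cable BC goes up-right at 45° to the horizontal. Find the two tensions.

T_AC = 1580 N, T_BC = 1830 N

ΣF_x = 0: −T_AC·cos35° + T_BC·cos45° = 0 → T_BC = 1.15846·T_AC.
ΣF_y = 0: T_AC·sin35° + T_BC·sin45° = 2200.
Substitute: T_AC·(0.573576 + 1.15846·0.707107) = 2200 → T_AC = 1579.63 ≈ 1580 N.
Then T_BC = 1.15846 × 1579.63 = 1830 N.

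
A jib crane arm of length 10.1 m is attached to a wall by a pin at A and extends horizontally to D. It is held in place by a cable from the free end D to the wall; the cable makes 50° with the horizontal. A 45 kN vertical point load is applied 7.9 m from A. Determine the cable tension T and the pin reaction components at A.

ΣM about A: T·sin50°·10.1 − 45·7.9 = 0 → T = 355.5/(10.1·0.766044) = 45.9478 ≈ 45.95 kN.
ΣF_x = 0: A_x − T·cos50° = 0 → A_x = 45.9478 × 0.642788 = 29.53 kN.
ΣF_y = 0: A_y + T·sin50° − 45 = 0 → A_y = 45 − 45.9478 × 0.766044 = 9.802 kN.

T = 45.95 kN, A_x = 29.53 kN, A_y = 9.802 kN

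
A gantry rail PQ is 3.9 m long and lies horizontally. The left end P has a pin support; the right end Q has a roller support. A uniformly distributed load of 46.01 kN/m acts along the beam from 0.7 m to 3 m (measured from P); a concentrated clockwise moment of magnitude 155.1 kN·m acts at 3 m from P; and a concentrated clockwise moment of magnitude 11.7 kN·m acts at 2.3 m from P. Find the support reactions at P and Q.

Resultant of the distributed load: 46.01 × 2.3 = 105.823 kN at 1.85 m from P.
Taking moments about P: Q_y·3.9 − (46.01·2.3)·1.85 − 155.1 − 11.7 = 0 → Q_y = 362.57255/3.9 = 92.9673 ≈ 92.97 kN.
ΣF_y = 0: P_y + 92.9673 − 46.01·2.3 = 0 → P_y = 12.86 kN.
ΣF_x = 0: no horizontal applied forces, so P_x = 0.

P_x = 0, P_y = 12.86 kN, Q_y = 92.97 kN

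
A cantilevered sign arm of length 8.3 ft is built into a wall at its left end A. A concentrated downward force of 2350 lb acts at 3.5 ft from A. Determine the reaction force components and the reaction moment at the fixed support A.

ΣF_x = 0: A_x = 0.
ΣF_y = 0: A_y − 2350 = 0 → A_y = 2350 lb.
ΣM about A: M_A − 2350·3.5 = 0 → M_A = 8225 lb·ft.

A_x = 0, A_y = 2350 lb, M_A = 8225 lb·ft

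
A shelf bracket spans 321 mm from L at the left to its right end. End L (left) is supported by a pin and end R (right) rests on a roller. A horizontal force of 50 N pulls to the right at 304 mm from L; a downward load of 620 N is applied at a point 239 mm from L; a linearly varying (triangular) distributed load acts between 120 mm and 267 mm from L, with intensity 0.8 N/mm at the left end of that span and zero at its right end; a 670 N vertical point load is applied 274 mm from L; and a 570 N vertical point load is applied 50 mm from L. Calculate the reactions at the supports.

Resultant of the triangular load: ½ × 0.8 × 147 = 58.8 N, acting at 169 mm from L (one-third of the span from the peak).
Moments about L: R_y·321 − 620·239 − (½·0.8·147)·169 − 670·274 − 570·50 = 0 → R_y = 370197.2/321 = 1153.26 ≈ 1153 N.
ΣF_y = 0: L_y + 1153.26 − 620 − ½·0.8·147 − 670 − 570 = 0 → L_y = 765.5 N.
ΣF_x = 0: L_x + 50 = 0 → L_x = -50.00 N.

L_x = -50.00 N, L_y = 765.5 N, R_y = 1153 N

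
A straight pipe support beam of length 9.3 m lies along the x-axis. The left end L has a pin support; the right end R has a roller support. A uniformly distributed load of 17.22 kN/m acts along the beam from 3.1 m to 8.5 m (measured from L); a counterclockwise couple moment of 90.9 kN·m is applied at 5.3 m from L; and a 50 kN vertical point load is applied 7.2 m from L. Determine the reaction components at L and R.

L_x = 0, L_y = 56.06 kN, R_y = 86.93 kN

Resultant of the distributed load: 17.22 × 5.4 = 92.988 kN at 5.8 m from L.
Taking moments about L: R_y·9.3 − (17.22·5.4)·5.8 + 90.9 − 50·7.2 = 0 → R_y = 808.4304/9.3 = 86.928 ≈ 86.93 kN.
ΣF_y = 0: L_y + 86.928 − 17.22·5.4 − 50 = 0 → L_y = 56.06 kN.
ΣF_x = 0: no horizontal applied forces, so L_x = 0.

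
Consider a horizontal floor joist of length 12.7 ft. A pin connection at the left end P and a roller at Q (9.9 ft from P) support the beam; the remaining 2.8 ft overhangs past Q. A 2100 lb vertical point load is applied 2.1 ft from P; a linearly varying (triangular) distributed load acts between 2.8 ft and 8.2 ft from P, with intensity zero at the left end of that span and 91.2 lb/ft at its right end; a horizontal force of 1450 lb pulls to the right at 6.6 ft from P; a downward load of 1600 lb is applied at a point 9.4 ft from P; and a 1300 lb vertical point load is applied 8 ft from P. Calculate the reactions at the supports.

Resultant of the triangular load: ½ × 91.2 × 5.4 = 246.24 lb, acting at 6.4 ft from P (one-third of the span from the peak).
Taking moments about P: Q_y·9.9 − 2100·2.1 − (½·91.2·5.4)·6.4 − 1600·9.4 − 1300·8 = 0 → Q_y = 31425.936/9.9 = 3174.34 ≈ 3174 lb.
ΣF_y = 0: P_y + 3174.34 − 2100 − ½·91.2·5.4 − 1600 − 1300 = 0 → P_y = 2072 lb.
ΣF_x = 0: P_x + 1450 = 0 → P_x = -1450 lb.

P_x = -1450 lb, P_y = 2072 lb, Q_y = 3174 lb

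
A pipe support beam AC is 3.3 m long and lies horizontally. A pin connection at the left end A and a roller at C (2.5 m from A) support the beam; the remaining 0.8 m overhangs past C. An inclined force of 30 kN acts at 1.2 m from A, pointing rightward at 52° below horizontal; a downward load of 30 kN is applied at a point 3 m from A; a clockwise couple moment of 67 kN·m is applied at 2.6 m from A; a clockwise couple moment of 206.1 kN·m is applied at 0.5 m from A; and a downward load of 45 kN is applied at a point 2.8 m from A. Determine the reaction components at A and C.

ΣM about A: C_y·2.5 − 30·sin52°·1.2 − 30·3 − 67 − 206.1 − 45·2.8 = 0 → C_y = 517.468/2.5 = 206.987 ≈ 207.0 kN.
ΣF_y = 0: A_y + 206.987 − 30·sin52° − 30 − 45 = 0 → A_y = -108.3 kN.
ΣF_x = 0: A_x + 30·cos52° = 0 → A_x = -18.47 kN.

A_x = -18.47 kN, A_y = -108.3 kN, C_y = 207.0 kN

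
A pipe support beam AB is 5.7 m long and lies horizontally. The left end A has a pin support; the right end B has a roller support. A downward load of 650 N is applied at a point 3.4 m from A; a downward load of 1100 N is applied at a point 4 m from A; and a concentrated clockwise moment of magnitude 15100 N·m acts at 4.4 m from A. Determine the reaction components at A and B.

A_x = 0, A_y = -2059 N, B_y = 3809 N

Taking moments about A: B_y·5.7 − 650·3.4 − 1100·4 − 15100 = 0 → B_y = 21710/5.7 = 3808.77 ≈ 3809 N.
ΣF_y = 0: A_y + 3808.77 − 650 − 1100 = 0 → A_y = -2059 N.
ΣF_x = 0: no horizontal applied forces, so A_x = 0.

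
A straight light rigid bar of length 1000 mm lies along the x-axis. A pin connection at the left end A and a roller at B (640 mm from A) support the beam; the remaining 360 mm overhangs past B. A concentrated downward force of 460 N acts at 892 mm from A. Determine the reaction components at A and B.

Moments about A: B_y·640 − 460·892 = 0 → B_y = 410320/640 = 641.125 ≈ 641.1 N.
ΣF_y = 0: A_y + 641.125 − 460 = 0 → A_y = -181.1 N.
ΣF_x = 0: no horizontal applied forces, so A_x = 0.

A_x = 0, A_y = -181.1 N, B_y = 641.1 N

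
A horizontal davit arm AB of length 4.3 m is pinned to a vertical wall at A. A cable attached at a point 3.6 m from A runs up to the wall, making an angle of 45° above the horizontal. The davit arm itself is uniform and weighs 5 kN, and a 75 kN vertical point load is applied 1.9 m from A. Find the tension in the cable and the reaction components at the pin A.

ΣM about A: T·sin45°·3.6 − 5·2.15 − 75·1.9 = 0 → T = 153.25/(3.6·0.707107) = 60.2023 ≈ 60.20 kN.
ΣF_x = 0: A_x − T·cos45° = 0 → A_x = 60.2023 × 0.707107 = 42.57 kN.
ΣF_y = 0: A_y + T·sin45° − 5 − 75 = 0 → A_y = 80 − 60.2023 × 0.707107 = 37.43 kN.

T = 60.20 kN, A_x = 42.57 kN, A_y = 37.43 kN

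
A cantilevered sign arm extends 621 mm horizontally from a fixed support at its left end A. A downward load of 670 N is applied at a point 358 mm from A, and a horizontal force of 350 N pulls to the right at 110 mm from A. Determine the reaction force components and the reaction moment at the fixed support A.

ΣF_x = 0: A_x + 350 = 0 → A_x = -350.0 N.
ΣF_y = 0: A_y − 670 = 0 → A_y = 670.0 N.
ΣM about A: M_A − 670·358 = 0 → M_A = 239900 N·mm.

A_x = -350.0 N, A_y = 670.0 N, M_A = 239900 N·mm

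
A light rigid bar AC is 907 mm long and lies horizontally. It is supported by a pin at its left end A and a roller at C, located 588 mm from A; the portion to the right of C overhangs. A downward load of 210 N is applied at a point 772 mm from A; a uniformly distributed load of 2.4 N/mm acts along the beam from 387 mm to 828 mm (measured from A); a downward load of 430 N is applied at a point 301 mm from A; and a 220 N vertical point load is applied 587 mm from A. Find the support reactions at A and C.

A_x = 0, A_y = 109.4 N, C_y = 1809 N

Resultant of the distributed load: 2.4 × 441 = 1058.4 N at 607.5 mm from A.
Taking moments about A: C_y·588 − 210·772 − (2.4·441)·607.5 − 430·301 − 220·587 = 0 → C_y = 1063668/588 = 1808.96 ≈ 1809 N.
ΣF_y = 0: A_y + 1808.96 − 210 − 2.4·441 − 430 − 220 = 0 → A_y = 109.4 N.
ΣF_x = 0: no horizontal applied forces, so A_x = 0.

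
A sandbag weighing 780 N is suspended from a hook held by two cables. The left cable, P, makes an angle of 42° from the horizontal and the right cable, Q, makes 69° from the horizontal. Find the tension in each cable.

ΣF_x = 0: −T_P·cos42° + T_Q·cos69° = 0 → T_Q = 2.07369·T_P.
ΣF_y = 0: T_P·sin42° + T_Q·sin69° = 780.
Substitute: T_P·(0.669131 + 2.07369·0.93358) = 780 → T_P = 299.414 ≈ 299.4 N.
Then T_Q = 2.07369 × 299.414 = 620.9 N.

T_P = 299.4 N, T_Q = 620.9 N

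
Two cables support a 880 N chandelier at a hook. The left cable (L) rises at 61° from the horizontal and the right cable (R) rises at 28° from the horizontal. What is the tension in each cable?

ΣF_x = 0: −T_L·cos61° + T_R·cos28° = 0 → T_R = 0.549081·T_L.
ΣF_y = 0: T_L·sin61° + T_R·sin28° = 880.
Substitute: T_L·(0.87462 + 0.549081·0.469472) = 880 → T_L = 777.112 ≈ 777.1 N.
Then T_R = 0.549081 × 777.112 = 426.7 N.

T_L = 777.1 N, T_R = 426.7 N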